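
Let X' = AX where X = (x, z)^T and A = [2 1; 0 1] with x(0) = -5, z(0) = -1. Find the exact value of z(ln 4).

-4

A = [[2,1],[0,1]]; eigenvalues λ = 1, 2.
Eigenvectors: (-1,1) for λ=1, (1,0) for λ=2.
From the initial condition, c_1 = -1, c_2 = -6.
z(ln 4) = (-1)(4^1)(1) + (-6)(4^2)(0) = -4.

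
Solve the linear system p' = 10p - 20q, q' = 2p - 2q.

Coefficient matrix A = [[10, -20], [2, -2]].
Characteristic polynomial det(A - λI) = λ^2 - 8λ + 20 = 0.
Eigenvalues λ = 4 ± 2i (complex conjugate pair).
For λ=4+2i: an eigenvector is (3,1) - i(-1,0) = (3 + i, 1).
A real fundamental pair from Re and Im of e^((4+2i)t)v: X_1 = e^(4t)(cos(2t)·(3,1) + sin(2t)·(-1,0)), X_2 = e^(4t)(sin(2t)·(3,1) - cos(2t)·(-1,0)).
General solution: c_1X_1 + c_2X_2.

p(t) = -c_1e^(4t)sin(2t) + 3c_1e^(4t)cos(2t) + 3c_2e^(4t)sin(2t) + c_2e^(4t)cos(2t), q(t) = c_1e^(4t)cos(2t) + c_2e^(4t)sin(2t)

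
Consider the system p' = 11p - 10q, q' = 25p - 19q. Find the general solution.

Coefficient matrix A = [[11, -10], [25, -19]].
Characteristic polynomial det(A - λI) = λ^2 + 8λ + 41 = 0.
Eigenvalues λ = -4 ± 5i (complex conjugate pair).
For λ=-4+5i: an eigenvector is (1,2) - i(-1,-1) = (1 + i, 2 + i).
A real fundamental pair from Re and Im of e^((-4+5i)t)v: X_1 = e^(-4t)(cos(5t)·(1,2) + sin(5t)·(-1,-1)), X_2 = e^(-4t)(sin(5t)·(1,2) - cos(5t)·(-1,-1)).
General solution: C_1X_1 + C_2X_2.

p(t) = -C_1e^(-4t)sin(5t) + C_1e^(-4t)cos(5t) + C_2e^(-4t)sin(5t) + C_2e^(-4t)cos(5t), q(t) = -C_1e^(-4t)sin(5t) + 2C_1e^(-4t)cos(5t) + 2C_2e^(-4t)sin(5t) + C_2e^(-4t)cos(5t)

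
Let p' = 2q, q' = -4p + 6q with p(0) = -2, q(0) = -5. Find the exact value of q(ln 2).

A = [[0,2],[-4,6]]; eigenvalues λ = 4, 2.
Eigenvectors: (1,2) for λ=4, (-1,-1) for λ=2.
From the initial condition, c_1 = -3, c_2 = -1.
q(ln 2) = (-3)(2^4)(2) + (-1)(2^2)(-1) = -92.

-92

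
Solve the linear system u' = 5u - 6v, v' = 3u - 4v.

u(t) = -K_1e^(-t) + 2K_2e^(2t), v(t) = -K_1e^(-t) + K_2e^(2t)

Coefficient matrix A = [[5, -6], [3, -4]].
Characteristic polynomial det(A - λI) = λ^2 - λ - 2 = 0.
Eigenvalues λ = -1, 2.
For λ=-1: (A-λI) row 1 is [6, -6], so an eigenvector is (-1, -1).
For λ=2: (A-λI) row 1 is [3, -6], so an eigenvector is (2, 1).
General solution: K_1e^(-t)(-1,-1) + K_2e^(2t)(2,1).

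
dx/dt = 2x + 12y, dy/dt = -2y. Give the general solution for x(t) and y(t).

Coefficient matrix A = [[2, 12], [0, -2]].
Characteristic polynomial det(A - λI) = λ^2 - 4 = 0.
Eigenvalues λ = 2, -2.
For λ=2: (A-λI) row 1 is [0, 12], so an eigenvector is (1, 0).
For λ=-2: (A-λI) row 1 is [4, 12], so an eigenvector is (3, -1).
General solution: c_1e^(2t)(1,0) + c_2e^(-2t)(3,-1).

x(t) = c_1e^(2t) + 3c_2e^(-2t), y(t) = -c_2e^(-2t)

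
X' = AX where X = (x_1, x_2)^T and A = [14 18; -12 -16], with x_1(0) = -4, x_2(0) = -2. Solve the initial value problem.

x_1(t) = -18e^(2t) + 14e^(-4t), x_2(t) = 12e^(2t) - 14e^(-4t)

Coefficient matrix A = [[14, 18], [-12, -16]].
Characteristic polynomial det(A - λI) = λ^2 + 2λ - 8 = 0.
Eigenvalues λ = -4, 2.
For λ=-4: (A-λI) row 1 is [18, 18], so an eigenvector is (1, -1).
For λ=2: (A-λI) row 1 is [12, 18], so an eigenvector is (3, -2).
General solution: K_1e^(-4t)(1,-1) + K_2e^(2t)(3,-2).
Applying x_1(0)=-4, x_2(0)=-2 gives K_1=14, K_2=-6.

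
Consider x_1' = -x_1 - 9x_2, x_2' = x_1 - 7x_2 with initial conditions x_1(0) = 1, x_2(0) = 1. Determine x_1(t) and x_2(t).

x_1(t) = -6te^(-4t) + e^(-4t), x_2(t) = -2te^(-4t) + e^(-4t)

Coefficient matrix A = [[-1, -9], [1, -7]].
Characteristic polynomial det(A - λI) = λ^2 + 8λ + 16 = 0.
Single eigenvalue λ = -4 with algebraic multiplicity 2.
Eigenvector v = (-3,-1); generalized eigenvector w with (A-λI)w=v is (-1,0).
General solution: e^(-4t)[K_1·v + K_2·(t·v + w)].
Applying x_1(0)=1, x_2(0)=1 gives K_1=-1, K_2=2.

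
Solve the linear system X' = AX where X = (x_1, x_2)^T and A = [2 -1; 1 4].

Coefficient matrix A = [[2, -1], [1, 4]].
Characteristic polynomial det(A - λI) = λ^2 - 6λ + 9 = 0.
Single eigenvalue λ = 3 with algebraic multiplicity 2.
Eigenvector v = (-1,1); generalized eigenvector w with (A-λI)w=v is (-1,2).
General solution: e^(3t)[K_1·v + K_2·(t·v + w)].

x_1(t) = -K_1e^(3t) - K_2te^(3t) - K_2e^(3t), x_2(t) = K_1e^(3t) + K_2te^(3t) + 2K_2e^(3t)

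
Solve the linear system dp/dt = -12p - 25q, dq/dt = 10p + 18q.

p(t) = -2c_1e^(3t)sin(5t) - c_1e^(3t)cos(5t) - c_2e^(3t)sin(5t) + 2c_2e^(3t)cos(5t), q(t) = c_1e^(3t)sin(5t) + c_1e^(3t)cos(5t) + c_2e^(3t)sin(5t) - c_2e^(3t)cos(5t)

Coefficient matrix A = [[-12, -25], [10, 18]].
Characteristic polynomial det(A - λI) = λ^2 - 6λ + 34 = 0.
Eigenvalues λ = 3 ± 5i (complex conjugate pair).
For λ=3+5i: an eigenvector is (-1,1) - i(-2,1) = (-1 + 2i, 1 - i).
A real fundamental pair from Re and Im of e^((3+5i)t)v: X_1 = e^(3t)(cos(5t)·(-1,1) + sin(5t)·(-2,1)), X_2 = e^(3t)(sin(5t)·(-1,1) - cos(5t)·(-2,1)).
General solution: c_1X_1 + c_2X_2.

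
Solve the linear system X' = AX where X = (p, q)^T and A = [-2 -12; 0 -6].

Coefficient matrix A = [[-2, -12], [0, -6]].
Characteristic polynomial det(A - λI) = λ^2 + 8λ + 12 = 0.
Eigenvalues λ = -6, -2.
For λ=-6: (A-λI) row 1 is [4, -12], so an eigenvector is (-3, -1).
For λ=-2: (A-λI) row 1 is [0, -12], so an eigenvector is (-1, 0).
General solution: K_1e^(-6t)(-3,-1) + K_2e^(-2t)(-1,0).

p(t) = -3K_1e^(-6t) - K_2e^(-2t), q(t) = -K_1e^(-6t)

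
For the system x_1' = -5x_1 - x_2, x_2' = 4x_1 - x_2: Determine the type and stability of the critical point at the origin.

A = [[-5,-1],[4,-1]]; det(A-λI) = λ^2 + 6λ + 9.
repeated λ = -3 with a single eigenvector.

stable improper node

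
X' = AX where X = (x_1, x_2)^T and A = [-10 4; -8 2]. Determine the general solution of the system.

Coefficient matrix A = [[-10, 4], [-8, 2]].
Characteristic polynomial det(A - λI) = λ^2 + 8λ + 12 = 0.
Eigenvalues λ = -6, -2.
For λ=-6: (A-λI) row 1 is [-4, 4], so an eigenvector is (-1, -1).
For λ=-2: (A-λI) row 1 is [-8, 4], so an eigenvector is (-1, -2).
General solution: K_1e^(-6t)(-1,-1) + K_2e^(-2t)(-1,-2).

x_1(t) = -K_1e^(-6t) - K_2e^(-2t), x_2(t) = -K_1e^(-6t) - 2K_2e^(-2t)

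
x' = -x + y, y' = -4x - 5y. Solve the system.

x(t) = K_1e^(-3t) + K_2te^(-3t), y(t) = -2K_1e^(-3t) - 2K_2te^(-3t) + K_2e^(-3t)

Coefficient matrix A = [[-1, 1], [-4, -5]].
Characteristic polynomial det(A - λI) = λ^2 + 6λ + 9 = 0.
Single eigenvalue λ = -3 with algebraic multiplicity 2.
Eigenvector v = (1,-2); generalized eigenvector w with (A-λI)w=v is (0,1).
General solution: e^(-3t)[K_1·v + K_2·(t·v + w)].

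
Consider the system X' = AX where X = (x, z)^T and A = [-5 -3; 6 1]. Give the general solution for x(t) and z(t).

Coefficient matrix A = [[-5, -3], [6, 1]].
Characteristic polynomial det(A - λI) = λ^2 + 4λ + 13 = 0.
Eigenvalues λ = -2 ± 3i (complex conjugate pair).
For λ=-2+3i: an eigenvector is (0,-1) - i(1,-1) = (0 - i, -1 + i).
A real fundamental pair from Re and Im of e^((-2+3i)t)v: X_1 = e^(-2t)(cos(3t)·(0,-1) + sin(3t)·(1,-1)), X_2 = e^(-2t)(sin(3t)·(0,-1) - cos(3t)·(1,-1)).
General solution: C_1X_1 + C_2X_2.

x(t) = C_1e^(-2t)sin(3t) - C_2e^(-2t)cos(3t), z(t) = -C_1e^(-2t)sin(3t) - C_1e^(-2t)cos(3t) - C_2e^(-2t)sin(3t) + C_2e^(-2t)cos(3t)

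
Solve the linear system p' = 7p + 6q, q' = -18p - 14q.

p(t) = -c_1e^(-5t) - 2c_2e^(-2t), q(t) = 2c_1e^(-5t) + 3c_2e^(-2t)

Coefficient matrix A = [[7, 6], [-18, -14]].
Characteristic polynomial det(A - λI) = λ^2 + 7λ + 10 = 0.
Eigenvalues λ = -5, -2.
For λ=-5: (A-λI) row 1 is [12, 6], so an eigenvector is (-1, 2).
For λ=-2: (A-λI) row 1 is [9, 6], so an eigenvector is (-2, 3).
General solution: c_1e^(-5t)(-1,2) + c_2e^(-2t)(-2,3).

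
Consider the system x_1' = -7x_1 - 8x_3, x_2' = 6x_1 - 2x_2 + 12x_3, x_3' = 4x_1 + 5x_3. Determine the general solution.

Coefficient matrix A = [[-7, 0, -8], [6, -2, 12], [4, 0, 5]].
det(A - λI) = 0 gives eigenvalues λ = 1, -2, -3.
For λ=1: eigenvector (1,-2,-1).
For λ=-2: eigenvector (0,1,0).
For λ=-3: eigenvector (2,0,-1).
General solution: K_1e^(t)(1,-2,-1) + K_2e^(-2t)(0,1,0) + K_3e^(-3t)(2,0,-1).

x_1(t) = K_1e^(t) + 2K_3e^(-3t), x_2(t) = -2K_1e^(t) + K_2e^(-2t), x_3(t) = -K_1e^(t) - K_3e^(-3t)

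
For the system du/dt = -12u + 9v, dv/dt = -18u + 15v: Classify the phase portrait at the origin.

saddle

A = [[-12,9],[-18,15]]; det(A-λI) = λ^2 - 3λ - 18.
λ = 6, -3: opposite signs.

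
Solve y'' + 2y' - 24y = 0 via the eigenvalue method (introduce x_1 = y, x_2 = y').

y(t) = C_1e^(-6t) + C_2e^(4t)

Let x_1 = y, x_2 = y'. Then x_1' = x_2 and x_2' = 24x_1 - 2x_2.
A = [[0,1],[24,-2]]; det(A-λI) = λ^2 + 2λ - 24.
Eigenvalues λ = -6, 4 with eigenvectors (1,-6), (1,4).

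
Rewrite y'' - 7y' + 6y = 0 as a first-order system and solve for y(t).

y(t) = c_1e^(t) + c_2e^(6t)

Let x_1 = y, x_2 = y'. Then x_1' = x_2 and x_2' = -6x_1 + 7x_2.
A = [[0,1],[-6,7]]; det(A-λI) = λ^2 - 7λ + 6.
Eigenvalues λ = 1, 6 with eigenvectors (1,1), (1,6).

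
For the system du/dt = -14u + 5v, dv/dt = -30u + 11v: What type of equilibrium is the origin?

A = [[-14,5],[-30,11]]; det(A-λI) = λ^2 + 3λ - 4.
λ = 1, -4: opposite signs.

saddle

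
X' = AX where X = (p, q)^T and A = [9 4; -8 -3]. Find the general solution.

Coefficient matrix A = [[9, 4], [-8, -3]].
Characteristic polynomial det(A - λI) = λ^2 - 6λ + 5 = 0.
Eigenvalues λ = 1, 5.
For λ=1: (A-λI) row 1 is [8, 4], so an eigenvector is (-1, 2).
For λ=5: (A-λI) row 1 is [4, 4], so an eigenvector is (1, -1).
General solution: C_1e^(t)(-1,2) + C_2e^(5t)(1,-1).

p(t) = -C_1e^(t) + C_2e^(5t), q(t) = 2C_1e^(t) - C_2e^(5t)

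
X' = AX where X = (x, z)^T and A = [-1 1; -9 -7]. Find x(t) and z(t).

x(t) = -C_1e^(-4t) - C_2te^(-4t), z(t) = 3C_1e^(-4t) + 3C_2te^(-4t) - C_2e^(-4t)

Coefficient matrix A = [[-1, 1], [-9, -7]].
Characteristic polynomial det(A - λI) = λ^2 + 8λ + 16 = 0.
Single eigenvalue λ = -4 with algebraic multiplicity 2.
Eigenvector v = (-1,3); generalized eigenvector w with (A-λI)w=v is (0,-1).
General solution: e^(-4t)[C_1·v + C_2·(t·v + w)].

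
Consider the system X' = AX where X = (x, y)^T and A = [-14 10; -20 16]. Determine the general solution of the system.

x(t) = -K_1e^(6t) - K_2e^(-4t), y(t) = -2K_1e^(6t) - K_2e^(-4t)

Coefficient matrix A = [[-14, 10], [-20, 16]].
Characteristic polynomial det(A - λI) = λ^2 - 2λ - 24 = 0.
Eigenvalues λ = 6, -4.
For λ=6: (A-λI) row 1 is [-20, 10], so an eigenvector is (-1, -2).
For λ=-4: (A-λI) row 1 is [-10, 10], so an eigenvector is (-1, -1).
General solution: K_1e^(6t)(-1,-2) + K_2e^(-4t)(-1,-1).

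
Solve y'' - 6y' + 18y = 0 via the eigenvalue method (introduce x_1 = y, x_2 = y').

Let x_1 = y, x_2 = y'. Then x_1' = x_2 and x_2' = -18x_1 + 6x_2.
A = [[0,1],[-18,6]]; det(A-λI) = λ^2 - 6λ + 18.
Eigenvalues λ = 3 ± 3i.

y(t) = c_1e^(3t)cos(3t) + c_2e^(3t)sin(3t)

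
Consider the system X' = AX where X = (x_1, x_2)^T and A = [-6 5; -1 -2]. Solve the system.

x_1(t) = -2c_1e^(-4t)sin(t) + c_1e^(-4t)cos(t) + c_2e^(-4t)sin(t) + 2c_2e^(-4t)cos(t), x_2(t) = -c_1e^(-4t)sin(t) + c_2e^(-4t)cos(t)

Coefficient matrix A = [[-6, 5], [-1, -2]].
Characteristic polynomial det(A - λI) = λ^2 + 8λ + 17 = 0.
Eigenvalues λ = -4 ± i (complex conjugate pair).
For λ=-4+i: an eigenvector is (1,0) - i(-2,-1) = (1 + 2i, 0 + i).
A real fundamental pair from Re and Im of e^((-4+i)t)v: X_1 = e^(-4t)(cos(t)·(1,0) + sin(t)·(-2,-1)), X_2 = e^(-4t)(sin(t)·(1,0) - cos(t)·(-2,-1)).
General solution: c_1X_1 + c_2X_2.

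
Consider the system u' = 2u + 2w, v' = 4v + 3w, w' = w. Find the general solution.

u(t) = c_1e^(2t) - 2c_3e^(t), v(t) = c_2e^(4t) - c_3e^(t), w(t) = c_3e^(t)

Coefficient matrix A = [[2, 0, 2], [0, 4, 3], [0, 0, 1]].
det(A - λI) = 0 gives eigenvalues λ = 2, 4, 1.
For λ=2: eigenvector (1,0,0).
For λ=4: eigenvector (0,1,0).
For λ=1: eigenvector (-2,-1,1).
General solution: c_1e^(2t)(1,0,0) + c_2e^(4t)(0,1,0) + c_3e^(t)(-2,-1,1).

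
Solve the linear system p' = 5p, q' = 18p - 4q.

Coefficient matrix A = [[5, 0], [18, -4]].
Characteristic polynomial det(A - λI) = λ^2 - λ - 20 = 0.
Eigenvalues λ = -4, 5.
For λ=-4: (A-λI) row 1 is [9, 0], so an eigenvector is (0, -1).
For λ=5: (A-λI) row 2 is [18, -9], so an eigenvector is (-1, -2).
General solution: C_1e^(-4t)(0,-1) + C_2e^(5t)(-1,-2).

p(t) = -C_2e^(5t), q(t) = -C_1e^(-4t) - 2C_2e^(5t)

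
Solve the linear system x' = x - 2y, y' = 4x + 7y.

Coefficient matrix A = [[1, -2], [4, 7]].
Characteristic polynomial det(A - λI) = λ^2 - 8λ + 15 = 0.
Eigenvalues λ = 3, 5.
For λ=3: (A-λI) row 1 is [-2, -2], so an eigenvector is (-1, 1).
For λ=5: (A-λI) row 1 is [-4, -2], so an eigenvector is (1, -2).
General solution: c_1e^(3t)(-1,1) + c_2e^(5t)(1,-2).

x(t) = -c_1e^(3t) + c_2e^(5t), y(t) = c_1e^(3t) - 2c_2e^(5t)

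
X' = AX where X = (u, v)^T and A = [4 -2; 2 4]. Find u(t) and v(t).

Coefficient matrix A = [[4, -2], [2, 4]].
Characteristic polynomial det(A - λI) = λ^2 - 8λ + 20 = 0.
Eigenvalues λ = 4 ± 2i (complex conjugate pair).
For λ=4+2i: an eigenvector is (0,1) - i(-1,0) = (0 + i, 1).
A real fundamental pair from Re and Im of e^((4+2i)t)v: X_1 = e^(4t)(cos(2t)·(0,1) + sin(2t)·(-1,0)), X_2 = e^(4t)(sin(2t)·(0,1) - cos(2t)·(-1,0)).
General solution: C_1X_1 + C_2X_2.

u(t) = -C_1e^(4t)sin(2t) + C_2e^(4t)cos(2t), v(t) = C_1e^(4t)cos(2t) + C_2e^(4t)sin(2t)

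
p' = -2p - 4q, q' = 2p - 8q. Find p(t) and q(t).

p(t) = -2K_1e^(-4t) + K_2e^(-6t), q(t) = -K_1e^(-4t) + K_2e^(-6t)

Coefficient matrix A = [[-2, -4], [2, -8]].
Characteristic polynomial det(A - λI) = λ^2 + 10λ + 24 = 0.
Eigenvalues λ = -4, -6.
For λ=-4: (A-λI) row 1 is [2, -4], so an eigenvector is (-2, -1).
For λ=-6: (A-λI) row 1 is [4, -4], so an eigenvector is (1, 1).
General solution: K_1e^(-4t)(-2,-1) + K_2e^(-6t)(1,1).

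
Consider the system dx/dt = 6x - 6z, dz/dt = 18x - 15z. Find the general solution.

Coefficient matrix A = [[6, -6], [18, -15]].
Characteristic polynomial det(A - λI) = λ^2 + 9λ + 18 = 0.
Eigenvalues λ = -3, -6.
For λ=-3: (A-λI) row 1 is [9, -6], so an eigenvector is (2, 3).
For λ=-6: (A-λI) row 1 is [12, -6], so an eigenvector is (-1, -2).
General solution: c_1e^(-3t)(2,3) + c_2e^(-6t)(-1,-2).

x(t) = 2c_1e^(-3t) - c_2e^(-6t), z(t) = 3c_1e^(-3t) - 2c_2e^(-6t)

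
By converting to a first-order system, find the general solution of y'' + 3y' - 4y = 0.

y(t) = C_1e^(-4t) + C_2e^(t)

Let x_1 = y, x_2 = y'. Then x_1' = x_2 and x_2' = 4x_1 - 3x_2.
A = [[0,1],[4,-3]]; det(A-λI) = λ^2 + 3λ - 4.
Eigenvalues λ = -4, 1 with eigenvectors (1,-4), (1,1).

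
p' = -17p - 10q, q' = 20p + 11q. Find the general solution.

Coefficient matrix A = [[-17, -10], [20, 11]].
Characteristic polynomial det(A - λI) = λ^2 + 6λ + 13 = 0.
Eigenvalues λ = -3 ± 2i (complex conjugate pair).
For λ=-3+2i: an eigenvector is (-2,3) - i(-1,1) = (-2 + i, 3 - i).
A real fundamental pair from Re and Im of e^((-3+2i)t)v: X_1 = e^(-3t)(cos(2t)·(-2,3) + sin(2t)·(-1,1)), X_2 = e^(-3t)(sin(2t)·(-2,3) - cos(2t)·(-1,1)).
General solution: K_1X_1 + K_2X_2.

p(t) = -K_1e^(-3t)sin(2t) - 2K_1e^(-3t)cos(2t) - 2K_2e^(-3t)sin(2t) + K_2e^(-3t)cos(2t), q(t) = K_1e^(-3t)sin(2t) + 3K_1e^(-3t)cos(2t) + 3K_2e^(-3t)sin(2t) - K_2e^(-3t)cos(2t)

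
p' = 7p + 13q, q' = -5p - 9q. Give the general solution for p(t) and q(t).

Coefficient matrix A = [[7, 13], [-5, -9]].
Characteristic polynomial det(A - λI) = λ^2 + 2λ + 2 = 0.
Eigenvalues λ = -1 ± i (complex conjugate pair).
For λ=-1+i: an eigenvector is (-2,1) - i(-3,2) = (-2 + 3i, 1 - 2i).
A real fundamental pair from Re and Im of e^((-1+i)t)v: X_1 = e^(-t)(cos(t)·(-2,1) + sin(t)·(-3,2)), X_2 = e^(-t)(sin(t)·(-2,1) - cos(t)·(-3,2)).
General solution: K_1X_1 + K_2X_2.

p(t) = -3K_1e^(-t)sin(t) - 2K_1e^(-t)cos(t) - 2K_2e^(-t)sin(t) + 3K_2e^(-t)cos(t), q(t) = 2K_1e^(-t)sin(t) + K_1e^(-t)cos(t) + K_2e^(-t)sin(t) - 2K_2e^(-t)cos(t)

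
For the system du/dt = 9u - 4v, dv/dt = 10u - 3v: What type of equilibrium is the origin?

unstable spiral

A = [[9,-4],[10,-3]]; det(A-λI) = λ^2 - 6λ + 13.
λ = 3 ± 2i: positive real part.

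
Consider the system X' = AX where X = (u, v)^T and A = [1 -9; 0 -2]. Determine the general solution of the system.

Coefficient matrix A = [[1, -9], [0, -2]].
Characteristic polynomial det(A - λI) = λ^2 + λ - 2 = 0.
Eigenvalues λ = -2, 1.
For λ=-2: (A-λI) row 1 is [3, -9], so an eigenvector is (3, 1).
For λ=1: (A-λI) row 1 is [0, -9], so an eigenvector is (1, 0).
General solution: c_1e^(-2t)(3,1) + c_2e^(t)(1,0).

u(t) = 3c_1e^(-2t) + c_2e^(t), v(t) = c_1e^(-2t)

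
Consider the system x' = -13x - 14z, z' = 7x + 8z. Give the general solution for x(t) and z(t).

x(t) = -K_1e^(t) - 2K_2e^(-6t), z(t) = K_1e^(t) + K_2e^(-6t)

Coefficient matrix A = [[-13, -14], [7, 8]].
Characteristic polynomial det(A - λI) = λ^2 + 5λ - 6 = 0.
Eigenvalues λ = 1, -6.
For λ=1: (A-λI) row 1 is [-14, -14], so an eigenvector is (-1, 1).
For λ=-6: (A-λI) row 1 is [-7, -14], so an eigenvector is (-2, 1).
General solution: K_1e^(t)(-1,1) + K_2e^(-6t)(-2,1).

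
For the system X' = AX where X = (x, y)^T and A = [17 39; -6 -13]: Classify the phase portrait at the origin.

A = [[17,39],[-6,-13]]; det(A-λI) = λ^2 - 4λ + 13.
λ = 2 ± 3i: positive real part.

unstable spiral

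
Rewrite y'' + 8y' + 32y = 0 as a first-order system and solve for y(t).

Let x_1 = y, x_2 = y'. Then x_1' = x_2 and x_2' = -32x_1 - 8x_2.
A = [[0,1],[-32,-8]]; det(A-λI) = λ^2 + 8λ + 32.
Eigenvalues λ = -4 ± 4i.

y(t) = K_1e^(-4t)cos(4t) + K_2e^(-4t)sin(4t)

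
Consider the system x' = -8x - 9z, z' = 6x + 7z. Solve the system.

Coefficient matrix A = [[-8, -9], [6, 7]].
Characteristic polynomial det(A - λI) = λ^2 + λ - 2 = 0.
Eigenvalues λ = -2, 1.
For λ=-2: (A-λI) row 1 is [-6, -9], so an eigenvector is (-3, 2).
For λ=1: (A-λI) row 1 is [-9, -9], so an eigenvector is (-1, 1).
General solution: C_1e^(-2t)(-3,2) + C_2e^(t)(-1,1).

x(t) = -3C_1e^(-2t) - C_2e^(t), z(t) = 2C_1e^(-2t) + C_2e^(t)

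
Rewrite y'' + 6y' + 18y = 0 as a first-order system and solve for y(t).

y(t) = K_1e^(-3t)cos(3t) + K_2e^(-3t)sin(3t)

Let x_1 = y, x_2 = y'. Then x_1' = x_2 and x_2' = -18x_1 - 6x_2.
A = [[0,1],[-18,-6]]; det(A-λI) = λ^2 + 6λ + 18.
Eigenvalues λ = -3 ± 3i.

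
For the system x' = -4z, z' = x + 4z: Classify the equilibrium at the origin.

unstable improper node

A = [[0,-4],[1,4]]; det(A-λI) = λ^2 - 4λ + 4.
repeated λ = 2 with a single eigenvector.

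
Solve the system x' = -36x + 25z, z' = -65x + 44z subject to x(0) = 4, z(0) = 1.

x(t) = -27e^(4t)sin(5t) + 4e^(4t)cos(5t), z(t) = -44e^(4t)sin(5t) + e^(4t)cos(5t)

Coefficient matrix A = [[-36, 25], [-65, 44]].
Characteristic polynomial det(A - λI) = λ^2 - 8λ + 41 = 0.
Eigenvalues λ = 4 ± 5i (complex conjugate pair).
For λ=4+5i: an eigenvector is (1,2) - i(2,3) = (1 - 2i, 2 - 3i).
A real fundamental pair from Re and Im of e^((4+5i)t)v: X_1 = e^(4t)(cos(5t)·(1,2) + sin(5t)·(2,3)), X_2 = e^(4t)(sin(5t)·(1,2) - cos(5t)·(2,3)).
General solution: K_1X_1 + K_2X_2.
Applying x(0)=4, z(0)=1 gives K_1=-10, K_2=-7.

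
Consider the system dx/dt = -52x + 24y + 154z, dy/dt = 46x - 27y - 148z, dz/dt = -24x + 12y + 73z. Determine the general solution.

Coefficient matrix A = [[-52, 24, 154], [46, -27, -148], [-24, 12, 73]].
det(A - λI) = 0 gives eigenvalues λ = -4, -3, 1.
For λ=-4: eigenvector (1,2,0).
For λ=-3: eigenvector (-6,7,-3).
For λ=1: eigenvector (2,-2,1).
General solution: c_1e^(-4t)(1,2,0) + c_2e^(-3t)(-6,7,-3) + c_3e^(t)(2,-2,1).

x(t) = c_1e^(-4t) - 6c_2e^(-3t) + 2c_3e^(t), y(t) = 2c_1e^(-4t) + 7c_2e^(-3t) - 2c_3e^(t), z(t) = -3c_2e^(-3t) + c_3e^(t)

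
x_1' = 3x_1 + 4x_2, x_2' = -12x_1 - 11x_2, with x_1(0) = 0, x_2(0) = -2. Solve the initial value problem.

Coefficient matrix A = [[3, 4], [-12, -11]].
Characteristic polynomial det(A - λI) = λ^2 + 8λ + 15 = 0.
Eigenvalues λ = -5, -3.
For λ=-5: (A-λI) row 1 is [8, 4], so an eigenvector is (1, -2).
For λ=-3: (A-λI) row 1 is [6, 4], so an eigenvector is (2, -3).
General solution: c_1e^(-5t)(1,-2) + c_2e^(-3t)(2,-3).
Applying x_1(0)=0, x_2(0)=-2 gives c_1=4, c_2=-2.

x_1(t) = -4e^(-3t) + 4e^(-5t), x_2(t) = 6e^(-3t) - 8e^(-5t)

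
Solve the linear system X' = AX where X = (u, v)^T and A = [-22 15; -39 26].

u(t) = 2C_1e^(2t)sin(3t) + C_1e^(2t)cos(3t) + C_2e^(2t)sin(3t) - 2C_2e^(2t)cos(3t), v(t) = 3C_1e^(2t)sin(3t) + 2C_1e^(2t)cos(3t) + 2C_2e^(2t)sin(3t) - 3C_2e^(2t)cos(3t)

Coefficient matrix A = [[-22, 15], [-39, 26]].
Characteristic polynomial det(A - λI) = λ^2 - 4λ + 13 = 0.
Eigenvalues λ = 2 ± 3i (complex conjugate pair).
For λ=2+3i: an eigenvector is (1,2) - i(2,3) = (1 - 2i, 2 - 3i).
A real fundamental pair from Re and Im of e^((2+3i)t)v: X_1 = e^(2t)(cos(3t)·(1,2) + sin(3t)·(2,3)), X_2 = e^(2t)(sin(3t)·(1,2) - cos(3t)·(2,3)).
General solution: C_1X_1 + C_2X_2.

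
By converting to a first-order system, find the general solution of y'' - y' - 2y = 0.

y(t) = C_1e^(2t) + C_2e^(-t)

Let x_1 = y, x_2 = y'. Then x_1' = x_2 and x_2' = 2x_1 + x_2.
A = [[0,1],[2,1]]; det(A-λI) = λ^2 - λ - 2.
Eigenvalues λ = 2, -1 with eigenvectors (1,2), (1,-1).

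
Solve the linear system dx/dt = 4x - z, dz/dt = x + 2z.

Coefficient matrix A = [[4, -1], [1, 2]].
Characteristic polynomial det(A - λI) = λ^2 - 6λ + 9 = 0.
Single eigenvalue λ = 3 with algebraic multiplicity 2.
Eigenvector v = (1,1); generalized eigenvector w with (A-λI)w=v is (3,2).
General solution: e^(3t)[C_1·v + C_2·(t·v + w)].

x(t) = C_1e^(3t) + C_2te^(3t) + 3C_2e^(3t), z(t) = C_1e^(3t) + C_2te^(3t) + 2C_2e^(3t)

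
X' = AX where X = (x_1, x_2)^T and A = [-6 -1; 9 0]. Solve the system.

Coefficient matrix A = [[-6, -1], [9, 0]].
Characteristic polynomial det(A - λI) = λ^2 + 6λ + 9 = 0.
Single eigenvalue λ = -3 with algebraic multiplicity 2.
Eigenvector v = (-1,3); generalized eigenvector w with (A-λI)w=v is (1,-2).
General solution: e^(-3t)[K_1·v + K_2·(t·v + w)].

x_1(t) = -K_1e^(-3t) - K_2te^(-3t) + K_2e^(-3t), x_2(t) = 3K_1e^(-3t) + 3K_2te^(-3t) - 2K_2e^(-3t)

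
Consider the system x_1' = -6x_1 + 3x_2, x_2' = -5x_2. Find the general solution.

x_1(t) = 3C_1e^(-5t) + C_2e^(-6t), x_2(t) = C_1e^(-5t)

Coefficient matrix A = [[-6, 3], [0, -5]].
Characteristic polynomial det(A - λI) = λ^2 + 11λ + 30 = 0.
Eigenvalues λ = -5, -6.
For λ=-5: (A-λI) row 1 is [-1, 3], so an eigenvector is (3, 1).
For λ=-6: (A-λI) row 1 is [0, 3], so an eigenvector is (1, 0).
General solution: C_1e^(-5t)(3,1) + C_2e^(-6t)(1,0).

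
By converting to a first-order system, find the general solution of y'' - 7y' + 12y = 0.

Let x_1 = y, x_2 = y'. Then x_1' = x_2 and x_2' = -12x_1 + 7x_2.
A = [[0,1],[-12,7]]; det(A-λI) = λ^2 - 7λ + 12.
Eigenvalues λ = 4, 3 with eigenvectors (1,4), (1,3).

y(t) = c_1e^(4t) + c_2e^(3t)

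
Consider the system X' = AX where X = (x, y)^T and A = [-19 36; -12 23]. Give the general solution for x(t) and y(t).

Coefficient matrix A = [[-19, 36], [-12, 23]].
Characteristic polynomial det(A - λI) = λ^2 - 4λ - 5 = 0.
Eigenvalues λ = -1, 5.
For λ=-1: (A-λI) row 1 is [-18, 36], so an eigenvector is (-2, -1).
For λ=5: (A-λI) row 1 is [-24, 36], so an eigenvector is (-3, -2).
General solution: K_1e^(-t)(-2,-1) + K_2e^(5t)(-3,-2).

x(t) = -2K_1e^(-t) - 3K_2e^(5t), y(t) = -K_1e^(-t) - 2K_2e^(5t)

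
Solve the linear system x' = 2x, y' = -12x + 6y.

x(t) = c_2e^(2t), y(t) = c_1e^(6t) + 3c_2e^(2t)

Coefficient matrix A = [[2, 0], [-12, 6]].
Characteristic polynomial det(A - λI) = λ^2 - 8λ + 12 = 0.
Eigenvalues λ = 6, 2.
For λ=6: (A-λI) row 1 is [-4, 0], so an eigenvector is (0, 1).
For λ=2: (A-λI) row 2 is [-12, 4], so an eigenvector is (1, 3).
General solution: c_1e^(6t)(0,1) + c_2e^(2t)(1,3).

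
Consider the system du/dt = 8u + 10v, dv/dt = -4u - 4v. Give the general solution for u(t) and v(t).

Coefficient matrix A = [[8, 10], [-4, -4]].
Characteristic polynomial det(A - λI) = λ^2 - 4λ + 8 = 0.
Eigenvalues λ = 2 ± 2i (complex conjugate pair).
For λ=2+2i: an eigenvector is (-1,1) - i(2,-1) = (-1 - 2i, 1 + i).
A real fundamental pair from Re and Im of e^((2+2i)t)v: X_1 = e^(2t)(cos(2t)·(-1,1) + sin(2t)·(2,-1)), X_2 = e^(2t)(sin(2t)·(-1,1) - cos(2t)·(2,-1)).
General solution: K_1X_1 + K_2X_2.

u(t) = 2K_1e^(2t)sin(2t) - K_1e^(2t)cos(2t) - K_2e^(2t)sin(2t) - 2K_2e^(2t)cos(2t), v(t) = -K_1e^(2t)sin(2t) + K_1e^(2t)cos(2t) + K_2e^(2t)sin(2t) + K_2e^(2t)cos(2t)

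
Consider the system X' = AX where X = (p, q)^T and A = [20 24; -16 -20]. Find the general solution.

p(t) = c_1e^(-4t) + 3c_2e^(4t), q(t) = -c_1e^(-4t) - 2c_2e^(4t)

Coefficient matrix A = [[20, 24], [-16, -20]].
Characteristic polynomial det(A - λI) = λ^2 - 16 = 0.
Eigenvalues λ = -4, 4.
For λ=-4: (A-λI) row 1 is [24, 24], so an eigenvector is (1, -1).
For λ=4: (A-λI) row 1 is [16, 24], so an eigenvector is (3, -2).
General solution: c_1e^(-4t)(1,-1) + c_2e^(4t)(3,-2).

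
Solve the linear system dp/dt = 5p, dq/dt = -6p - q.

Coefficient matrix A = [[5, 0], [-6, -1]].
Characteristic polynomial det(A - λI) = λ^2 - 4λ - 5 = 0.
Eigenvalues λ = -1, 5.
For λ=-1: (A-λI) row 1 is [6, 0], so an eigenvector is (0, 1).
For λ=5: (A-λI) row 2 is [-6, -6], so an eigenvector is (1, -1).
General solution: c_1e^(-t)(0,1) + c_2e^(5t)(1,-1).

p(t) = c_2e^(5t), q(t) = c_1e^(-t) - c_2e^(5t)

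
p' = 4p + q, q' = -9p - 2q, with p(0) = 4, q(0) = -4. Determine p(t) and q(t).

Coefficient matrix A = [[4, 1], [-9, -2]].
Characteristic polynomial det(A - λI) = λ^2 - 2λ + 1 = 0.
Single eigenvalue λ = 1 with algebraic multiplicity 2.
Eigenvector v = (-1,3); generalized eigenvector w with (A-λI)w=v is (0,-1).
General solution: e^(t)[C_1·v + C_2·(t·v + w)].
Applying p(0)=4, q(0)=-4 gives C_1=-4, C_2=-8.

p(t) = 8te^(t) + 4e^(t), q(t) = -24te^(t) - 4e^(t)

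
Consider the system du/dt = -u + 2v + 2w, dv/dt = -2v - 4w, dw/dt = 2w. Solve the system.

Coefficient matrix A = [[-1, 2, 2], [0, -2, -4], [0, 0, 2]].
det(A - λI) = 0 gives eigenvalues λ = 2, -1, -2.
For λ=2: eigenvector (0,1,-1).
For λ=-1: eigenvector (1,0,0).
For λ=-2: eigenvector (-2,1,0).
General solution: C_1e^(2t)(0,1,-1) + C_2e^(-t)(1,0,0) + C_3e^(-2t)(-2,1,0).

u(t) = C_2e^(-t) - 2C_3e^(-2t), v(t) = C_1e^(2t) + C_3e^(-2t), w(t) = -C_1e^(2t)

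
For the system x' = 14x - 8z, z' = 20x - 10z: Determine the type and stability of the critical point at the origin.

unstable spiral

A = [[14,-8],[20,-10]]; det(A-λI) = λ^2 - 4λ + 20.
λ = 2 ± 4i: positive real part.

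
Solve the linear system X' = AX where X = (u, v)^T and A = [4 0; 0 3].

Coefficient matrix A = [[4, 0], [0, 3]].
Characteristic polynomial det(A - λI) = λ^2 - 7λ + 12 = 0.
Eigenvalues λ = 3, 4.
For λ=3: (A-λI) row 1 is [1, 0], so an eigenvector is (0, 1).
For λ=4: (A-λI) row 2 is [0, -1], so an eigenvector is (-1, 0).
General solution: c_1e^(3t)(0,1) + c_2e^(4t)(-1,0).

u(t) = -c_2e^(4t), v(t) = c_1e^(3t)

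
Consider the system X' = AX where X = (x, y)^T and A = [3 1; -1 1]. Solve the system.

x(t) = -c_1e^(2t) - c_2te^(2t) - 2c_2e^(2t), y(t) = c_1e^(2t) + c_2te^(2t) + c_2e^(2t)

Coefficient matrix A = [[3, 1], [-1, 1]].
Characteristic polynomial det(A - λI) = λ^2 - 4λ + 4 = 0.
Single eigenvalue λ = 2 with algebraic multiplicity 2.
Eigenvector v = (-1,1); generalized eigenvector w with (A-λI)w=v is (-2,1).
General solution: e^(2t)[c_1·v + c_2·(t·v + w)].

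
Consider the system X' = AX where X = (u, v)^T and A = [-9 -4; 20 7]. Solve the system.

u(t) = K_1e^(-t)cos(4t) + K_2e^(-t)sin(4t), v(t) = K_1e^(-t)sin(4t) - 2K_1e^(-t)cos(4t) - 2K_2e^(-t)sin(4t) - K_2e^(-t)cos(4t)

Coefficient matrix A = [[-9, -4], [20, 7]].
Characteristic polynomial det(A - λI) = λ^2 + 2λ + 17 = 0.
Eigenvalues λ = -1 ± 4i (complex conjugate pair).
For λ=-1+4i: an eigenvector is (1,-2) - i(0,1) = (1, -2 - i).
A real fundamental pair from Re and Im of e^((-1+4i)t)v: X_1 = e^(-t)(cos(4t)·(1,-2) + sin(4t)·(0,1)), X_2 = e^(-t)(sin(4t)·(1,-2) - cos(4t)·(0,1)).
General solution: K_1X_1 + K_2X_2.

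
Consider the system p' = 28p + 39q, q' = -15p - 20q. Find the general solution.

Coefficient matrix A = [[28, 39], [-15, -20]].
Characteristic polynomial det(A - λI) = λ^2 - 8λ + 25 = 0.
Eigenvalues λ = 4 ± 3i (complex conjugate pair).
For λ=4+3i: an eigenvector is (3,-2) - i(-2,1) = (3 + 2i, -2 - i).
A real fundamental pair from Re and Im of e^((4+3i)t)v: X_1 = e^(4t)(cos(3t)·(3,-2) + sin(3t)·(-2,1)), X_2 = e^(4t)(sin(3t)·(3,-2) - cos(3t)·(-2,1)).
General solution: C_1X_1 + C_2X_2.

p(t) = -2C_1e^(4t)sin(3t) + 3C_1e^(4t)cos(3t) + 3C_2e^(4t)sin(3t) + 2C_2e^(4t)cos(3t), q(t) = C_1e^(4t)sin(3t) - 2C_1e^(4t)cos(3t) - 2C_2e^(4t)sin(3t) - C_2e^(4t)cos(3t)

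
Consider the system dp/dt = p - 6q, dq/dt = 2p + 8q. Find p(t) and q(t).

p(t) = 3c_1e^(5t) + 2c_2e^(4t), q(t) = -2c_1e^(5t) - c_2e^(4t)

Coefficient matrix A = [[1, -6], [2, 8]].
Characteristic polynomial det(A - λI) = λ^2 - 9λ + 20 = 0.
Eigenvalues λ = 5, 4.
For λ=5: (A-λI) row 1 is [-4, -6], so an eigenvector is (3, -2).
For λ=4: (A-λI) row 1 is [-3, -6], so an eigenvector is (2, -1).
General solution: c_1e^(5t)(3,-2) + c_2e^(4t)(2,-1).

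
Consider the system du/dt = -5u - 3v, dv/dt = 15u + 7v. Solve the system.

Coefficient matrix A = [[-5, -3], [15, 7]].
Characteristic polynomial det(A - λI) = λ^2 - 2λ + 10 = 0.
Eigenvalues λ = 1 ± 3i (complex conjugate pair).
For λ=1+3i: an eigenvector is (0,1) - i(-1,2) = (0 + i, 1 - 2i).
A real fundamental pair from Re and Im of e^((1+3i)t)v: X_1 = e^(t)(cos(3t)·(0,1) + sin(3t)·(-1,2)), X_2 = e^(t)(sin(3t)·(0,1) - cos(3t)·(-1,2)).
General solution: C_1X_1 + C_2X_2.

u(t) = -C_1e^(t)sin(3t) + C_2e^(t)cos(3t), v(t) = 2C_1e^(t)sin(3t) + C_1e^(t)cos(3t) + C_2e^(t)sin(3t) - 2C_2e^(t)cos(3t)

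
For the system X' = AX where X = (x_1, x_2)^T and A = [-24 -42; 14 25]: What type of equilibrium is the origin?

saddle

A = [[-24,-42],[14,25]]; det(A-λI) = λ^2 - λ - 12.
λ = 4, -3: opposite signs.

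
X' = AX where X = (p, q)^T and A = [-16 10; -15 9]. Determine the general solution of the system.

Coefficient matrix A = [[-16, 10], [-15, 9]].
Characteristic polynomial det(A - λI) = λ^2 + 7λ + 6 = 0.
Eigenvalues λ = -6, -1.
For λ=-6: (A-λI) row 1 is [-10, 10], so an eigenvector is (1, 1).
For λ=-1: (A-λI) row 1 is [-15, 10], so an eigenvector is (-2, -3).
General solution: c_1e^(-6t)(1,1) + c_2e^(-t)(-2,-3).

p(t) = c_1e^(-6t) - 2c_2e^(-t), q(t) = c_1e^(-6t) - 3c_2e^(-t)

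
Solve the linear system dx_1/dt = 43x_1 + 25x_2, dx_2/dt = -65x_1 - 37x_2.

Coefficient matrix A = [[43, 25], [-65, -37]].
Characteristic polynomial det(A - λI) = λ^2 - 6λ + 34 = 0.
Eigenvalues λ = 3 ± 5i (complex conjugate pair).
For λ=3+5i: an eigenvector is (-1,2) - i(2,-3) = (-1 - 2i, 2 + 3i).
A real fundamental pair from Re and Im of e^((3+5i)t)v: X_1 = e^(3t)(cos(5t)·(-1,2) + sin(5t)·(2,-3)), X_2 = e^(3t)(sin(5t)·(-1,2) - cos(5t)·(2,-3)).
General solution: C_1X_1 + C_2X_2.

x_1(t) = 2C_1e^(3t)sin(5t) - C_1e^(3t)cos(5t) - C_2e^(3t)sin(5t) - 2C_2e^(3t)cos(5t), x_2(t) = -3C_1e^(3t)sin(5t) + 2C_1e^(3t)cos(5t) + 2C_2e^(3t)sin(5t) + 3C_2e^(3t)cos(5t)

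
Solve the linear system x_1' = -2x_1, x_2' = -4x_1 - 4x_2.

Coefficient matrix A = [[-2, 0], [-4, -4]].
Characteristic polynomial det(A - λI) = λ^2 + 6λ + 8 = 0.
Eigenvalues λ = -2, -4.
For λ=-2: (A-λI) row 2 is [-4, -2], so an eigenvector is (-1, 2).
For λ=-4: (A-λI) row 1 is [2, 0], so an eigenvector is (0, 1).
General solution: K_1e^(-2t)(-1,2) + K_2e^(-4t)(0,1).

x_1(t) = -K_1e^(-2t), x_2(t) = 2K_1e^(-2t) + K_2e^(-4t)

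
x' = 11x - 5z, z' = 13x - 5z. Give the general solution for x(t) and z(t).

x(t) = 2C_1e^(3t)sin(t) - C_1e^(3t)cos(t) - C_2e^(3t)sin(t) - 2C_2e^(3t)cos(t), z(t) = 3C_1e^(3t)sin(t) - 2C_1e^(3t)cos(t) - 2C_2e^(3t)sin(t) - 3C_2e^(3t)cos(t)

Coefficient matrix A = [[11, -5], [13, -5]].
Characteristic polynomial det(A - λI) = λ^2 - 6λ + 10 = 0.
Eigenvalues λ = 3 ± i (complex conjugate pair).
For λ=3+i: an eigenvector is (-1,-2) - i(2,3) = (-1 - 2i, -2 - 3i).
A real fundamental pair from Re and Im of e^((3+i)t)v: X_1 = e^(3t)(cos(t)·(-1,-2) + sin(t)·(2,3)), X_2 = e^(3t)(sin(t)·(-1,-2) - cos(t)·(2,3)).
General solution: C_1X_1 + C_2X_2.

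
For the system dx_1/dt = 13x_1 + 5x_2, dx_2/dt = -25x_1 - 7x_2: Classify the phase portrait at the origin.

A = [[13,5],[-25,-7]]; det(A-λI) = λ^2 - 6λ + 34.
λ = 3 ± 5i: positive real part.

unstable spiral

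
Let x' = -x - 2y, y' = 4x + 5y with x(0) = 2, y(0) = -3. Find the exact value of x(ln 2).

A = [[-1,-2],[4,5]]; eigenvalues λ = 3, 1.
Eigenvectors: (1,-2) for λ=3, (-1,1) for λ=1.
From the initial condition, c_1 = 1, c_2 = -1.
x(ln 2) = (1)(2^3)(1) + (-1)(2^1)(-1) = 10.

10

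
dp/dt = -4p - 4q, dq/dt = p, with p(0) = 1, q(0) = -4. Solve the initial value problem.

Coefficient matrix A = [[-4, -4], [1, 0]].
Characteristic polynomial det(A - λI) = λ^2 + 4λ + 4 = 0.
Single eigenvalue λ = -2 with algebraic multiplicity 2.
Eigenvector v = (-2,1); generalized eigenvector w with (A-λI)w=v is (-1,1).
General solution: e^(-2t)[c_1·v + c_2·(t·v + w)].
Applying p(0)=1, q(0)=-4 gives c_1=3, c_2=-7.

p(t) = 14te^(-2t) + e^(-2t), q(t) = -7te^(-2t) - 4e^(-2t)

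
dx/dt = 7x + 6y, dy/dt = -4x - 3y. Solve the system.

Coefficient matrix A = [[7, 6], [-4, -3]].
Characteristic polynomial det(A - λI) = λ^2 - 4λ + 3 = 0.
Eigenvalues λ = 1, 3.
For λ=1: (A-λI) row 1 is [6, 6], so an eigenvector is (1, -1).
For λ=3: (A-λI) row 1 is [4, 6], so an eigenvector is (-3, 2).
General solution: C_1e^(t)(1,-1) + C_2e^(3t)(-3,2).

x(t) = C_1e^(t) - 3C_2e^(3t), y(t) = -C_1e^(t) + 2C_2e^(3t)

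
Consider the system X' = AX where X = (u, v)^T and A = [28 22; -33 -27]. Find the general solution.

u(t) = -2C_1e^(-5t) + C_2e^(6t), v(t) = 3C_1e^(-5t) - C_2e^(6t)

Coefficient matrix A = [[28, 22], [-33, -27]].
Characteristic polynomial det(A - λI) = λ^2 - λ - 30 = 0.
Eigenvalues λ = -5, 6.
For λ=-5: (A-λI) row 1 is [33, 22], so an eigenvector is (-2, 3).
For λ=6: (A-λI) row 1 is [22, 22], so an eigenvector is (1, -1).
General solution: C_1e^(-5t)(-2,3) + C_2e^(6t)(1,-1).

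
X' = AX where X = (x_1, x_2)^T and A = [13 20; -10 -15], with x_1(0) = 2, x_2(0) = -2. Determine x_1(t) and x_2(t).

Coefficient matrix A = [[13, 20], [-10, -15]].
Characteristic polynomial det(A - λI) = λ^2 + 2λ + 5 = 0.
Eigenvalues λ = -1 ± 2i (complex conjugate pair).
For λ=-1+2i: an eigenvector is (3,-2) - i(1,-1) = (3 - i, -2 + i).
A real fundamental pair from Re and Im of e^((-1+2i)t)v: X_1 = e^(-t)(cos(2t)·(3,-2) + sin(2t)·(1,-1)), X_2 = e^(-t)(sin(2t)·(3,-2) - cos(2t)·(1,-1)).
General solution: C_1X_1 + C_2X_2.
Applying x_1(0)=2, x_2(0)=-2 gives C_1=0, C_2=-2.

x_1(t) = -6e^(-t)sin(2t) + 2e^(-t)cos(2t), x_2(t) = 4e^(-t)sin(2t) - 2e^(-t)cos(2t)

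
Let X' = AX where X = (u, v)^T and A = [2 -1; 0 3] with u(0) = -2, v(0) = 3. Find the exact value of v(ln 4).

192

A = [[2,-1],[0,3]]; eigenvalues λ = 2, 3.
Eigenvectors: (1,0) for λ=2, (1,-1) for λ=3.
From the initial condition, c_1 = 1, c_2 = -3.
v(ln 4) = (1)(4^2)(0) + (-3)(4^3)(-1) = 192.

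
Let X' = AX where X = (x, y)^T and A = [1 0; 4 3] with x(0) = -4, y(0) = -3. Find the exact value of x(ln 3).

-12

A = [[1,0],[4,3]]; eigenvalues λ = 3, 1.
Eigenvectors: (0,1) for λ=3, (1,-2) for λ=1.
From the initial condition, c_1 = -11, c_2 = -4.
x(ln 3) = (-11)(3^3)(0) + (-4)(3^1)(1) = -12.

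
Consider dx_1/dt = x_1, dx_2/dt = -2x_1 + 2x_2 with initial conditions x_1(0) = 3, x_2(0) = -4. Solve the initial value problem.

Coefficient matrix A = [[1, 0], [-2, 2]].
Characteristic polynomial det(A - λI) = λ^2 - 3λ + 2 = 0.
Eigenvalues λ = 1, 2.
For λ=1: (A-λI) row 2 is [-2, 1], so an eigenvector is (-1, -2).
For λ=2: (A-λI) row 1 is [-1, 0], so an eigenvector is (0, -1).
General solution: K_1e^(t)(-1,-2) + K_2e^(2t)(0,-1).
Applying x_1(0)=3, x_2(0)=-4 gives K_1=-3, K_2=10.

x_1(t) = 3e^(t), x_2(t) = -10e^(2t) + 6e^(t)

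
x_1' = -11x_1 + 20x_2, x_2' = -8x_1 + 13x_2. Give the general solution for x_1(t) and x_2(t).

Coefficient matrix A = [[-11, 20], [-8, 13]].
Characteristic polynomial det(A - λI) = λ^2 - 2λ + 17 = 0.
Eigenvalues λ = 1 ± 4i (complex conjugate pair).
For λ=1+4i: an eigenvector is (1,1) - i(2,1) = (1 - 2i, 1 - i).
A real fundamental pair from Re and Im of e^((1+4i)t)v: X_1 = e^(t)(cos(4t)·(1,1) + sin(4t)·(2,1)), X_2 = e^(t)(sin(4t)·(1,1) - cos(4t)·(2,1)).
General solution: K_1X_1 + K_2X_2.

x_1(t) = 2K_1e^(t)sin(4t) + K_1e^(t)cos(4t) + K_2e^(t)sin(4t) - 2K_2e^(t)cos(4t), x_2(t) = K_1e^(t)sin(4t) + K_1e^(t)cos(4t) + K_2e^(t)sin(4t) - K_2e^(t)cos(4t)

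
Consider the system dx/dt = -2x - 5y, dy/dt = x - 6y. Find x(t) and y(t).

x(t) = -2c_1e^(-4t)sin(t) - c_1e^(-4t)cos(t) - c_2e^(-4t)sin(t) + 2c_2e^(-4t)cos(t), y(t) = -c_1e^(-4t)sin(t) + c_2e^(-4t)cos(t)

Coefficient matrix A = [[-2, -5], [1, -6]].
Characteristic polynomial det(A - λI) = λ^2 + 8λ + 17 = 0.
Eigenvalues λ = -4 ± i (complex conjugate pair).
For λ=-4+i: an eigenvector is (-1,0) - i(-2,-1) = (-1 + 2i, 0 + i).
A real fundamental pair from Re and Im of e^((-4+i)t)v: X_1 = e^(-4t)(cos(t)·(-1,0) + sin(t)·(-2,-1)), X_2 = e^(-4t)(sin(t)·(-1,0) - cos(t)·(-2,-1)).
General solution: c_1X_1 + c_2X_2.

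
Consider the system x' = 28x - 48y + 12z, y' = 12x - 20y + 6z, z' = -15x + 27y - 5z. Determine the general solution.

x(t) = 2C_1e^(-2t) + 4C_2e^(t) - 3C_3e^(4t), y(t) = C_1e^(-2t) + 2C_2e^(t) - C_3e^(4t), z(t) = -C_1e^(-2t) - C_2e^(t) + 2C_3e^(4t)

Coefficient matrix A = [[28, -48, 12], [12, -20, 6], [-15, 27, -5]].
det(A - λI) = 0 gives eigenvalues λ = -2, 1, 4.
For λ=-2: eigenvector (2,1,-1).
For λ=1: eigenvector (4,2,-1).
For λ=4: eigenvector (-3,-1,2).
General solution: C_1e^(-2t)(2,1,-1) + C_2e^(t)(4,2,-1) + C_3e^(4t)(-3,-1,2).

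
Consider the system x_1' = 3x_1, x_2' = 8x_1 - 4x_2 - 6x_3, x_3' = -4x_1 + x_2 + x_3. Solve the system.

Coefficient matrix A = [[3, 0, 0], [8, -4, -6], [-4, 1, 1]].
det(A - λI) = 0 gives eigenvalues λ = -2, 3, -1.
For λ=-2: eigenvector (0,3,-1).
For λ=3: eigenvector (1,2,-1).
For λ=-1: eigenvector (0,-2,1).
General solution: K_1e^(-2t)(0,3,-1) + K_2e^(3t)(1,2,-1) + K_3e^(-t)(0,-2,1).

x_1(t) = K_2e^(3t), x_2(t) = 3K_1e^(-2t) + 2K_2e^(3t) - 2K_3e^(-t), x_3(t) = -K_1e^(-2t) - K_2e^(3t) + K_3e^(-t)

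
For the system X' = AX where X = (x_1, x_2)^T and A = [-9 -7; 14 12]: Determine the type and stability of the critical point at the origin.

A = [[-9,-7],[14,12]]; det(A-λI) = λ^2 - 3λ - 10.
λ = -2, 5: opposite signs.

saddle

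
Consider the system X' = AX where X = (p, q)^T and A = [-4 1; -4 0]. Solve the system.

Coefficient matrix A = [[-4, 1], [-4, 0]].
Characteristic polynomial det(A - λI) = λ^2 + 4λ + 4 = 0.
Single eigenvalue λ = -2 with algebraic multiplicity 2.
Eigenvector v = (-1,-2); generalized eigenvector w with (A-λI)w=v is (1,1).
General solution: e^(-2t)[c_1·v + c_2·(t·v + w)].

p(t) = -c_1e^(-2t) - c_2te^(-2t) + c_2e^(-2t), q(t) = -2c_1e^(-2t) - 2c_2te^(-2t) + c_2e^(-2t)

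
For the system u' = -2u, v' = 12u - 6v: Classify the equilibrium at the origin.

A = [[-2,0],[12,-6]]; det(A-λI) = λ^2 + 8λ + 12.
λ = -2, -6: both negative.

stable node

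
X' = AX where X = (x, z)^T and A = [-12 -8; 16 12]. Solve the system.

Coefficient matrix A = [[-12, -8], [16, 12]].
Characteristic polynomial det(A - λI) = λ^2 - 16 = 0.
Eigenvalues λ = -4, 4.
For λ=-4: (A-λI) row 1 is [-8, -8], so an eigenvector is (1, -1).
For λ=4: (A-λI) row 1 is [-16, -8], so an eigenvector is (1, -2).
General solution: c_1e^(-4t)(1,-1) + c_2e^(4t)(1,-2).

x(t) = c_1e^(-4t) + c_2e^(4t), z(t) = -c_1e^(-4t) - 2c_2e^(4t)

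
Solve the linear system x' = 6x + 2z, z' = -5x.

x(t) = K_1e^(3t)sin(t) + K_1e^(3t)cos(t) + K_2e^(3t)sin(t) - K_2e^(3t)cos(t), z(t) = -2K_1e^(3t)sin(t) - K_1e^(3t)cos(t) - K_2e^(3t)sin(t) + 2K_2e^(3t)cos(t)

Coefficient matrix A = [[6, 2], [-5, 0]].
Characteristic polynomial det(A - λI) = λ^2 - 6λ + 10 = 0.
Eigenvalues λ = 3 ± i (complex conjugate pair).
For λ=3+i: an eigenvector is (1,-1) - i(1,-2) = (1 - i, -1 + 2i).
A real fundamental pair from Re and Im of e^((3+i)t)v: X_1 = e^(3t)(cos(t)·(1,-1) + sin(t)·(1,-2)), X_2 = e^(3t)(sin(t)·(1,-1) - cos(t)·(1,-2)).
General solution: K_1X_1 + K_2X_2.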